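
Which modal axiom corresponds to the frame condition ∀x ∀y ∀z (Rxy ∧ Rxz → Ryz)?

The condition is the Euclidean property. The 5 schema ◇s → □◇s defines it.
Suppose ◇s→□◇s is valid. Take Rxy, Rxz and set V(s)={y}. Then ◇s at x, so □◇s at x, so ◇s at z, so some w with Rzw has s; w=y, i.e. Rzy. By symmetry of the argument, Ryz.

◇s → □◇s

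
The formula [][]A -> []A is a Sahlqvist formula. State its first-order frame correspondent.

Suppose □□A→□A is valid. Take Rxy and set V(A)={w : xR²w}. Then □□A at x, so □A at x, so A at y, i.e. ∃z(Rxz∧Rzy).

density: forall x forall y (Rxy -> exists z (Rxz & Rzy))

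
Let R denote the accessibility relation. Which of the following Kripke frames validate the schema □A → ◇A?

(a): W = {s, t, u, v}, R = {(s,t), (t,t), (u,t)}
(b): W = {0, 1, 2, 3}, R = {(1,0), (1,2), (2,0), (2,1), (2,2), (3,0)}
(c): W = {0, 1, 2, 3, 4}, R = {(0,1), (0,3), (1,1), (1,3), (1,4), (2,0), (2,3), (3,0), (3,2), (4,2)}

(c)

Frame correspondent (Sahlqvist): ∀x ∃y Rxy — i.e. seriality.
(a): fails — world v has no successor.
(b): fails — world 0 has no successor.
(c): holds.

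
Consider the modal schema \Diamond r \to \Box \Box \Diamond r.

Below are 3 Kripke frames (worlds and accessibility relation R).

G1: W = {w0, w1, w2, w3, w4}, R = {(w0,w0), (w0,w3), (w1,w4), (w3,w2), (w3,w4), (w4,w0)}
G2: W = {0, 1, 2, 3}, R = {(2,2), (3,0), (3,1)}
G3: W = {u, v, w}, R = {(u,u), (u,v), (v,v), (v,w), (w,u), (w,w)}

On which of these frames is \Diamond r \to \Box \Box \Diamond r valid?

This is the axiom for a generalized confluence (Geach) condition; its first-order frame correspondent is \forall x \forall y \forall z ((xRy \wedge x R^2 z) \to \exists w (y = w \wedge zRw)).
G1: fails — w0Rw0, w0R²w2 but no w with w0=w and w2Rw.
G2: condition met.
G3: fails — uRu, uR²v but no t with u=t and vRt.

G2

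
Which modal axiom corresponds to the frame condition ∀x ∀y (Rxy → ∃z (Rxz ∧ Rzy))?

□□ψ → □ψ

The condition is density. The C4 schema □□ψ → □ψ defines it.
Suppose □□ψ→□ψ is valid. Take Rxy and set V(ψ)={w : xR²w}. Then □□ψ at x, so □ψ at x, so ψ at y, i.e. ∃z(Rxz∧Rzy).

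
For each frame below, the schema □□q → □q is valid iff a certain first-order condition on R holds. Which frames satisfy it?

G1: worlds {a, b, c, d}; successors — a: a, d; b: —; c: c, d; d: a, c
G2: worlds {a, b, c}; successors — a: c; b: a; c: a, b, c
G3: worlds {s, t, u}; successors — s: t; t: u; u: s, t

G1

This is the axiom for density; its first-order frame correspondent is ∀x ∀y (Rxy → ∃z (Rxz ∧ Rzy)).
G1: condition met.
G2: fails — Rba but no z with Rbz and Rza.
G3: fails — Rus but no z with Ruz and Rzs.
Valid on: G1.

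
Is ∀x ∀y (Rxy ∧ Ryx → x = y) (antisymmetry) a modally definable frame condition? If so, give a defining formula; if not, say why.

If a class were modally definable it would be closed under surjective bounded morphisms (Goldblatt–Thomason).
The 8-cycle (worlds a,b,c,d,e,f,g,h with a→b→c→d→e→f→g→h→a) is antisymmetric. Sending even-indexed worlds to • and odd-indexed worlds to ∘ is a surjective bounded morphism onto the two-world frame with •↔∘, which is not antisymmetric.
So the class is not modally definable.

No — not modally definable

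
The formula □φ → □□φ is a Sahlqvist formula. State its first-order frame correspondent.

transitivity: ∀x ∀y ∀z (Rxy ∧ Ryz → Rxz)

Suppose □φ→□□φ is valid. Take Rxy, Ryz and set V(φ)={w : Rxw}. Then □φ at x, so □□φ at x, so □φ at y, so φ at z, i.e. Rxz.
Conversely, on a frame with transitivity the schema holds at every world under every valuation.
Frame condition: ∀x ∀y ∀z (Rxy ∧ Ryz → Rxz).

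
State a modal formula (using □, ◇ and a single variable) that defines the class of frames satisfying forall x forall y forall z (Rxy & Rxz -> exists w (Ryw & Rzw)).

The condition is convergence. The .2 schema ◇□q → □◇q defines it.

◇□q → □◇q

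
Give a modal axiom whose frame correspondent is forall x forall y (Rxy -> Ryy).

□(□q → q)

A defining formula is □(□q → q) (the T□ axiom).
Suppose □(□q→q) is valid. Take Rxy and set V(q)={w : Ryw}. Then at y, □q holds; since □(□q→q) at x, □q→q at y, so q at y, i.e. Ryy.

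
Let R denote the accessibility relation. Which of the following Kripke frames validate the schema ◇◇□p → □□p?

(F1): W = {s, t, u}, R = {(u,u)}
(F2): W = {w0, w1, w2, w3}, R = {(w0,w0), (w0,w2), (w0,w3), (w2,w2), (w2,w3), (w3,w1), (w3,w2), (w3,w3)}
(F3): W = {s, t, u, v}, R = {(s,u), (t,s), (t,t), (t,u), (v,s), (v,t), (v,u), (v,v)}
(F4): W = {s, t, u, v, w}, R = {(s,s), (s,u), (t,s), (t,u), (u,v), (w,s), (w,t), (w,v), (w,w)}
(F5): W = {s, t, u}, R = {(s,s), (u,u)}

(F1), (F5)

This is the axiom for a generalized confluence (Geach) condition; its first-order frame correspondent is ∀x ∀y ∀z ((xR²y ∧ xR²z) → ∃w (yRw ∧ z = w)).
(F1): satisfies the condition.
(F2): fails — w0R²w0, w0R²w1 but no w with w0Rw and w1=w.
(F3): fails — tR²s, tR²s but no w with sRw and s=w.
(F4): fails — sR²s, sR²v but no w* with sRw* and v=w*.
(F5): satisfies the condition.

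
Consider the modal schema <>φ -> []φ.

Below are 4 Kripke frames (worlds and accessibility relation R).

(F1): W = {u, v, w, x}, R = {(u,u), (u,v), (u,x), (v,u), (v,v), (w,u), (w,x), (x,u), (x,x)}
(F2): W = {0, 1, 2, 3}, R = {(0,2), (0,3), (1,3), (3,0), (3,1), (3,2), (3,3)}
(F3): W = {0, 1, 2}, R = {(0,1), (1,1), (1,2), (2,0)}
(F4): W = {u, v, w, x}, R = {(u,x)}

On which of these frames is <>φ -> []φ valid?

(F4)

Frame correspondent (Sahlqvist): forall x forall y forall z (Rxy & Rxz -> y = z) — i.e. partial functionality.
(F1): fails — u sees both u and v.
(F2): fails — 0 sees both 2 and 3.
(F3): fails — 1 sees both 1 and 2.
(F4): satisfies the condition.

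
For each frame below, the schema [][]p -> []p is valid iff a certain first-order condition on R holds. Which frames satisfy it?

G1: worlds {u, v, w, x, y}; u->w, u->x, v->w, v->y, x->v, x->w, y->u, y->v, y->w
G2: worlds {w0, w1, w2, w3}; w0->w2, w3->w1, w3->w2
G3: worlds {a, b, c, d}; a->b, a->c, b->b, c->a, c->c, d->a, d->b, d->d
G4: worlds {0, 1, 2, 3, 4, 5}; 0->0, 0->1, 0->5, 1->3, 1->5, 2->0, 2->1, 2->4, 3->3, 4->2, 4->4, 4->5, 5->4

G3

The schema corresponds to density: forall x forall y (Rxy -> exists z (Rxz & Rzy)).
G1: fails — Rux but no z with Ruz and Rzx.
G2: fails — Rw0w2 but no z with Rw0z and Rzw2.
G3: condition met.
G4: fails — R15 but no z with R1z and Rz5.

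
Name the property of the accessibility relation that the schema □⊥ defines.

This schema is the Ver axiom.
It corresponds to emptiness of R: ∀x ∀y ¬Rxy.

emptiness of R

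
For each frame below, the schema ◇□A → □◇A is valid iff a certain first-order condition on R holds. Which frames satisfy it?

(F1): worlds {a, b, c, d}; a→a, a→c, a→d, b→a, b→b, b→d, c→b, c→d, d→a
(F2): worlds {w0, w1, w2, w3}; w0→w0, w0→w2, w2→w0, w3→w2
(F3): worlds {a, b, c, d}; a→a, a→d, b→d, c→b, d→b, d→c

Frame correspondent (Sahlqvist): ∀x ∀y ∀z (Rxy ∧ Rxz → ∃w (Ryw ∧ Rzw)) — i.e. convergence.
(F1): fails — Rac and Rad but c and d have no common successor.
(F2): holds.
(F3): fails — Raa and Rad but a and d have no common successor.
Valid on: (F2).

(F2)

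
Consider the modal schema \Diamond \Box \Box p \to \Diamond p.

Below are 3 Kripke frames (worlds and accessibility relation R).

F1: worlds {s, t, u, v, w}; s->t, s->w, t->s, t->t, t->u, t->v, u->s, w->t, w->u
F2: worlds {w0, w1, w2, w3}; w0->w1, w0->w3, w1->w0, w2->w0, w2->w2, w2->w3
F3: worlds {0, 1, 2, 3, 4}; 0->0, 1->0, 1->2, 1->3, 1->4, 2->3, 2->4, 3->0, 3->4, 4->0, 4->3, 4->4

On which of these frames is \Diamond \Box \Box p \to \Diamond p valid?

This is the axiom for a generalized confluence (Geach) condition; its first-order frame correspondent is \forall x \forall y (xRy \to \exists w (y R^2 w \wedge xRw)).
F1: fails — tRv but no w* with vR²w* and tRw*.
F2: fails — w0Rw3 but no w with w3R²w and w0Rw.
F3: satisfies the condition.

F3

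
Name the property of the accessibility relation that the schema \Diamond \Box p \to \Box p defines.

the Euclidean property

This schema is equivalent to the 5 axiom ◇p → □◇p.
Its frame correspondent is the Euclidean property — \forall x \forall y \forall z (Rxy \wedge Rxz \to Ryz).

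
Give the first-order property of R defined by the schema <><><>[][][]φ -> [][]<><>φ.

This is a Sahlqvist (Geach-type) schema ◇^3□^3φ → □^2◇^2φ.
First-order correspondent: forall x forall y forall z ((x R^3 y & x R^2 z) -> exists w (y R^3 w & z R^2 w)).

forall x forall y forall z ((x R^3 y & x R^2 z) -> exists w (y R^3 w & z R^2 w))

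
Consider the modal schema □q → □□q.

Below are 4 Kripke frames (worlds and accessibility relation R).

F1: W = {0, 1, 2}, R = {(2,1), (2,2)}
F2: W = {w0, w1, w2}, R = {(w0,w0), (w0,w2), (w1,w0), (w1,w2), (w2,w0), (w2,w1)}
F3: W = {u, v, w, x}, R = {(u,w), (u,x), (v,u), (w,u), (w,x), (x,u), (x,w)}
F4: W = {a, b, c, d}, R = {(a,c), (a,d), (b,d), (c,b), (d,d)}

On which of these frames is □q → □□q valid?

F1

This is the axiom for transitivity; its first-order frame correspondent is ∀x ∀y ∀z (Rxy ∧ Ryz → Rxz).
F1: ✓.
F2: fails — Rw1w2 and Rw2w1 but not Rw1w1.
F3: fails — Rxw and Rwx but not Rxx.
F4: fails — Rcb and Rbd but not Rcd.
Valid on: F1.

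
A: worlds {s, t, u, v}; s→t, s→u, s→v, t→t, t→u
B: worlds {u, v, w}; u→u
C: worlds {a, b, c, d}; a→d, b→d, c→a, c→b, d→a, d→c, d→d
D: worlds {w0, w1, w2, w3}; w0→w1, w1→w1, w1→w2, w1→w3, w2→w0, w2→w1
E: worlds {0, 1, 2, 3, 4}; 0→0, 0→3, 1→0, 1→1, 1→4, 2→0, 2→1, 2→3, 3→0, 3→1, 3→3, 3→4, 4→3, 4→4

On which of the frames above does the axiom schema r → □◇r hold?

B

This is the axiom for symmetry; its first-order frame correspondent is ∀x ∀y (Rxy → Ryx).
A: fails — Rtu but not Rut.
B: ✓.
C: fails — Rdc but not Rcd.
D: fails — Rw1w3 but not Rw3w1.
E: fails — R10 but not R01.
Valid on: B.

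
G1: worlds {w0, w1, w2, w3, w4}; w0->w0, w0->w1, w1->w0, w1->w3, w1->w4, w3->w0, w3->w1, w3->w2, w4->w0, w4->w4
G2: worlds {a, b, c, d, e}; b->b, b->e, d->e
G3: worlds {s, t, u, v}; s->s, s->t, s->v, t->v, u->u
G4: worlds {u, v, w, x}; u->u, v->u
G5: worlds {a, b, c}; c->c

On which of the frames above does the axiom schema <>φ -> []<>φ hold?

G4, G5

The schema corresponds to the Euclidean property: forall x forall y forall z (Rxy & Rxz -> Ryz).
G1: fails — Rw0w1 and Rw0w1 but not Rw1w1.
G2: fails — Rbe and Rbe but not Ree.
G3: fails — Rsv and Rsv but not Rvv.
G4: ✓.
G5: ✓.
Valid on: G4, G5.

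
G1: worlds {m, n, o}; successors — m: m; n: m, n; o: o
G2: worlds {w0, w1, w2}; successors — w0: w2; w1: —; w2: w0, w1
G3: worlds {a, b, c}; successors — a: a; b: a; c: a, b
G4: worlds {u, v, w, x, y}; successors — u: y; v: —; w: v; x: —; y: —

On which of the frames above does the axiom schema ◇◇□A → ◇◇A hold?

G1, G3, G4

Frame correspondent (Sahlqvist): ∀x ∀y (xR²y → ∃w (yRw ∧ xR²w)) — i.e. a generalized confluence (Geach) condition.
G1: holds.
G2: fails — w0R²w0 but no w with w0Rw and w0R²w.
G3: holds.
G4: holds.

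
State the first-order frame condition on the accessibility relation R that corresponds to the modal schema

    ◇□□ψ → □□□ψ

This is a Sahlqvist (Geach-type) schema ◇^1□^2ψ → □^3◇^0ψ.
Minimal-valuation argument: fix x; take any y with xR^1y and any z with xR^3z. Set V(ψ) to the set of worlds R-reachable from y in exactly 2 steps. Then □^2ψ holds at y, so the antecedent holds at x; validity forces ◇^0ψ at z, giving a w with zR^0w and yR^2w.
First-order correspondent: ∀x ∀y ∀z ((xRy ∧ xR³z) → ∃w (yR²w ∧ z = w)).

∀x ∀y ∀z ((xRy ∧ xR³z) → ∃w (yR²w ∧ z = w))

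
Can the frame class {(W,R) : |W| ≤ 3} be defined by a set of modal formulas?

If a class were modally definable it would be closed under disjoint unions (Goldblatt–Thomason).
Any modal formula valid on each of 4 disjoint one-world frames is valid on their disjoint union (validity is preserved under disjoint unions). Each one-world frame has |W|=1≤3, but the union has |W|=4.
So the class is not modally definable.

Not modally definable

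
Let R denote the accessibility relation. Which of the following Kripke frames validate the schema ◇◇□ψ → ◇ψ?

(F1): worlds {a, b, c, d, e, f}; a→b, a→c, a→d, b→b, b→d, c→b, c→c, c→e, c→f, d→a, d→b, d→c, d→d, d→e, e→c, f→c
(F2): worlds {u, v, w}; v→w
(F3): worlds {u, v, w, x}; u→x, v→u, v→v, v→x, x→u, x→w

(F2)

This is the axiom for a generalized confluence (Geach) condition; its first-order frame correspondent is ∀x ∀y (xR²y → ∃w (yRw ∧ xRw)).
(F1): fails — bR²e but no w with eRw and bRw.
(F2): ✓.
(F3): fails — uR²w but no t with wRt and uRt.
Valid on: (F2).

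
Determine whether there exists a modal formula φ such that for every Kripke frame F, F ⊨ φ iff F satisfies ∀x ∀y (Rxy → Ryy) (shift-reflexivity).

The condition is shift-reflexivity. A defining modal formula is □(□p → p).
Suppose □(□p→p) is valid. Take Rxy and set V(p)={w : Ryw}. Then at y, □p holds; since □(□p→p) at x, □p→p at y, so p at y, i.e. Ryy.

Yes — defined by □(□p → p)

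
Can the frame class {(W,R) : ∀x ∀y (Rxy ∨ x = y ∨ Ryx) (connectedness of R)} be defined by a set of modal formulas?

If a class were modally definable it would be closed under disjoint unions (Goldblatt–Thomason).
Take 2 disjoint single-world reflexive frames: each is trivially connected, but their disjoint union has 2 worlds with no edge between distinct components, so it is not connected.
So no modal formula (or set of formulas) defines exactly the connected frames.

No — not modally definable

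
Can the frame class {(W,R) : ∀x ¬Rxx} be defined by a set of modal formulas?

Modal frame validity is preserved under surjective bounded morphisms.
The 5-cycle (worlds w0,w1,w2,w3,w4 with w0→w1→w2→w3→w4→w0) is irreflexive, and the map sending every world to a single reflexive point • is a surjective bounded morphism (forth: every edge maps to (•,•); back: every world has a successor). So any modal formula valid on the 5-cycle is also valid on the reflexive point, which is not irreflexive.
So the class is not modally definable.

Not definable by any modal formula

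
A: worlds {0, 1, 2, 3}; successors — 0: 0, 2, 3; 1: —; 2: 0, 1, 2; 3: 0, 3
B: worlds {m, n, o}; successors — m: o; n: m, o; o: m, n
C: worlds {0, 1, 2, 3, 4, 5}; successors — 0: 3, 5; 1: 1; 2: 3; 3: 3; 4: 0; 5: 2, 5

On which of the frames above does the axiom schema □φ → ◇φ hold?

Frame correspondent (Sahlqvist): ∀x ∃y Rxy — i.e. seriality.
A: fails — world 1 has no successor.
B: satisfies the condition.
C: satisfies the condition.

B, C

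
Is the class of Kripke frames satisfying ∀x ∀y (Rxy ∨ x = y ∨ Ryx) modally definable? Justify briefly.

Not modally definable

Modal frame validity is preserved under disjoint unions.
Take 4 disjoint single-world reflexive frames: each is trivially connected, but their disjoint union has 4 worlds with no edge between distinct components, so it is not connected.
So the class is not modally definable.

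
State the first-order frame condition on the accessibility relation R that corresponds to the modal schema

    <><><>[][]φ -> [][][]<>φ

This is a Sahlqvist (Geach-type) schema ◇^3□^2φ → □^3◇^1φ.
Minimal-valuation argument: fix x; take any y with xR^3y and any z with xR^3z. Set V(φ) to the set of worlds R-reachable from y in exactly 2 steps. Then □^2φ holds at y, so the antecedent holds at x; validity forces ◇^1φ at z, giving a w with zR^1w and yR^2w.
First-order correspondent: forall x forall y forall z ((x R^3 y & x R^3 z) -> exists w (y R^2 w & zRw)).

forall x forall y forall z ((x R^3 y & x R^3 z) -> exists w (y R^2 w & zRw))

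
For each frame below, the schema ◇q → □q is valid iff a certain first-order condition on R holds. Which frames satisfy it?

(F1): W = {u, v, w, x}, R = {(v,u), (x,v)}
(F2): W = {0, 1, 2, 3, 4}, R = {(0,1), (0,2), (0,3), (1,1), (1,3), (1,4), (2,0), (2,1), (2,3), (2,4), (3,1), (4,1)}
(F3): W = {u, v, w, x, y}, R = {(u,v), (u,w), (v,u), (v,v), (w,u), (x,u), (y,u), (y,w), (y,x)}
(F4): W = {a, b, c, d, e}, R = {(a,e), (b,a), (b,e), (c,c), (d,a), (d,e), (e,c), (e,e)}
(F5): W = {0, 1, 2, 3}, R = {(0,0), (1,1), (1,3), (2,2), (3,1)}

The schema corresponds to partial functionality: ∀x ∀y ∀z (Rxy ∧ Rxz → y = z).
(F1): ✓.
(F2): fails — 0 sees both 1 and 2.
(F3): fails — u sees both v and w.
(F4): fails — b sees both a and e.
(F5): fails — 1 sees both 1 and 3.
Valid on: (F1).

(F1)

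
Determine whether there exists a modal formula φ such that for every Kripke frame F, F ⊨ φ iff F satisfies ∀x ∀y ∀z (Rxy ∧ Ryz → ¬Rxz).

Modal frame validity is preserved under surjective bounded morphisms.
The 5-cycle (worlds a,b,c,d,e with a→b→c→d→e→a) is intransitive. Mapping every world to a single reflexive point • is a surjective bounded morphism; the reflexive point is not intransitive (R••∧R•• but R••).
So no modal formula (or set of formulas) defines exactly the intransitive frames.

Not definable by any modal formula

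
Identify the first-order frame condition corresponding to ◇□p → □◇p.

This is the .2 axiom.
It corresponds to convergence: ∀x ∀y ∀z (Rxy ∧ Rxz → ∃w (Ryw ∧ Rzw)).

Convergence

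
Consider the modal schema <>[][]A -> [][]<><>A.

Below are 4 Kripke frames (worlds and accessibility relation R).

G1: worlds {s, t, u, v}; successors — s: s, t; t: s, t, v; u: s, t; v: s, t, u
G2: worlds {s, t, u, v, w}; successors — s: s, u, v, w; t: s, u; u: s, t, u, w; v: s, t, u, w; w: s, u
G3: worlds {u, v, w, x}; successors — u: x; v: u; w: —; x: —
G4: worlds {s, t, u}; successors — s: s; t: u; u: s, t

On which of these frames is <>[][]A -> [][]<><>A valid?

The schema corresponds to a generalized confluence (Geach) condition: forall x forall y forall z ((xRy & x R^2 z) -> exists w (y R^2 w & z R^2 w)).
G1: ✓.
G2: ✓.
G3: fails — vRu, vR²x but no t with uR²t and xR²t.
G4: ✓.

G1, G2, G4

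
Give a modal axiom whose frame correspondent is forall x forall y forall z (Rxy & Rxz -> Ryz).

◇p → □◇p

The condition is the Euclidean property. The 5 schema ◇p → □◇p defines it.
Suppose ◇p→□◇p is valid. Take Rxy, Rxz and set V(p)={y}. Then ◇p at x, so □◇p at x, so ◇p at z, so some w with Rzw has p; w=y, i.e. Rzy. By symmetry of the argument, Ryz.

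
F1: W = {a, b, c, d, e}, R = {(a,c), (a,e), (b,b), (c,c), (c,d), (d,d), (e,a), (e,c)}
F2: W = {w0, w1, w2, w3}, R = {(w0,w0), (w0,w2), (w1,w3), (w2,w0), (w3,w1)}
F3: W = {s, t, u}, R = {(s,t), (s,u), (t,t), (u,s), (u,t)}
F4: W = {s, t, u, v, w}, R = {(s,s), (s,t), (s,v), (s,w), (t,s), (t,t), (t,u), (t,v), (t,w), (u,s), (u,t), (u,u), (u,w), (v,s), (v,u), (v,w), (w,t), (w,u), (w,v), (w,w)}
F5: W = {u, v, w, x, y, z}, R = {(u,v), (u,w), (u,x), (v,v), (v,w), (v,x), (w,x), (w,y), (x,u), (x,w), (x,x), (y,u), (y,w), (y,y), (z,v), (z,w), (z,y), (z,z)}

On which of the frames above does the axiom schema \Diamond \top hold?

F1, F2, F3, F4, F5

Frame correspondent (Sahlqvist): \forall x \exists y Rxy — i.e. seriality.
F1: holds.
F2: holds.
F3: holds.
F4: holds.
F5: holds.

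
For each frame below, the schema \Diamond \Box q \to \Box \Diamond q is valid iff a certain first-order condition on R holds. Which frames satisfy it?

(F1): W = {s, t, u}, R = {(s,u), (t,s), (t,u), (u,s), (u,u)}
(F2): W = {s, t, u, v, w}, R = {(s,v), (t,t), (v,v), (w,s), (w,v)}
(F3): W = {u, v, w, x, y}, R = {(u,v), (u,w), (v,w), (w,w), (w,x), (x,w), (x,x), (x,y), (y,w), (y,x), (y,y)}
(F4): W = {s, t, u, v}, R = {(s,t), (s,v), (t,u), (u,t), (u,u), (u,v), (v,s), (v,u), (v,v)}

(F1), (F2), (F3), (F4)

The schema corresponds to convergence: \forall x \forall y \forall z (Rxy \wedge Rxz \to \exists w (Ryw \wedge Rzw)).
(F1): satisfies the condition.
(F2): satisfies the condition.
(F3): satisfies the condition.
(F4): satisfies the condition.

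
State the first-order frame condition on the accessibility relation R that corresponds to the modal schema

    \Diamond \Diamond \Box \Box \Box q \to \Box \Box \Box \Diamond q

This is a Sahlqvist (Geach-type) schema ◇^2□^3q → □^3◇^1q.
Minimal-valuation argument: fix x; take any y with xR^2y and any z with xR^3z. Set V(q) to the set of worlds R-reachable from y in exactly 3 steps. Then □^3q holds at y, so the antecedent holds at x; validity forces ◇^1q at z, giving a w with zR^1w and yR^3w.
First-order correspondent: \forall x \forall y \forall z ((x R^2 y \wedge x R^3 z) \to \exists w (y R^3 w \wedge zRw)).

\forall x \forall y \forall z ((x R^2 y \wedge x R^3 z) \to \exists w (y R^3 w \wedge zRw))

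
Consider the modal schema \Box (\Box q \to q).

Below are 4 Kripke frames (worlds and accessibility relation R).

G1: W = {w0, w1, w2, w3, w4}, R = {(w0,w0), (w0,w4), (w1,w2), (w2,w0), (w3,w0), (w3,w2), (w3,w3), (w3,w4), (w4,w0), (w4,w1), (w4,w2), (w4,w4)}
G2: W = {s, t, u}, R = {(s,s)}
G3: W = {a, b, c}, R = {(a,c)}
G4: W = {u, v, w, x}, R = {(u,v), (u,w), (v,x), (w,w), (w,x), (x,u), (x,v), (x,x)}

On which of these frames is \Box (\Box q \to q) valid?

G2

Frame correspondent (Sahlqvist): \forall x \forall y (Rxy \to Ryy) — i.e. shift-reflexivity.
G1: fails — Rw1w2 but not Rw2w2.
G2: condition met.
G3: fails — Rac but not Rcc.
G4: fails — Ruv but not Rvv.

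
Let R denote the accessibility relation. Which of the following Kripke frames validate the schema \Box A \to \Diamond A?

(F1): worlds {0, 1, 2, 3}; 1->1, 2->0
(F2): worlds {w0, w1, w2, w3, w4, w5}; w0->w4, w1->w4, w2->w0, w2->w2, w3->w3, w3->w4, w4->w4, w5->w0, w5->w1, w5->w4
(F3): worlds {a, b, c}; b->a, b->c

The schema corresponds to seriality: \forall x \exists y Rxy.
(F1): fails — world 0 has no successor.
(F2): ✓.
(F3): fails — world a has no successor.
Valid on: (F2).

(F2)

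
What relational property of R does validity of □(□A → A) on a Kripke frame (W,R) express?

This is the T□ axiom.
It corresponds to shift-reflexivity: ∀x ∀y (Rxy → Ryy).

Shift-reflexivity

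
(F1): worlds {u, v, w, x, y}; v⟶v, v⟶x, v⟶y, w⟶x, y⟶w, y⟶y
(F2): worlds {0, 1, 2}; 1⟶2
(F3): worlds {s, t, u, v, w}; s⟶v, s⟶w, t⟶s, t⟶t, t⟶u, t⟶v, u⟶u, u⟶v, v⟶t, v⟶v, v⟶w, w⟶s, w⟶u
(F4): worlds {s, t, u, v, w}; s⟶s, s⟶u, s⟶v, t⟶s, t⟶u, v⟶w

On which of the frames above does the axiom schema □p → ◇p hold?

The schema corresponds to seriality: ∀x ∃y Rxy.
(F1): fails — world u has no successor.
(F2): fails — world 0 has no successor.
(F3): ✓.
(F4): fails — world u has no successor.
Valid on: (F3).

(F3)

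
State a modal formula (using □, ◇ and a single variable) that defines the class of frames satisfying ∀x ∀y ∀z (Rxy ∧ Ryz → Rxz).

The condition is transitivity. The 4 schema □r → □□r defines it.

□r → □□r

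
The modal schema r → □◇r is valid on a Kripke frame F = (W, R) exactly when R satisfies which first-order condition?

Suppose r→□◇r is valid. Take Rxy and set V(r)={x}. Then r at x, so □◇r at x, so ◇r at y, so some z with Ryz has r; z=x, i.e. Ryx.
Conversely, any frame satisfying ∀x ∀y (Rxy → Ryx) validates the schema.
So the correspondent is symmetry.

symmetry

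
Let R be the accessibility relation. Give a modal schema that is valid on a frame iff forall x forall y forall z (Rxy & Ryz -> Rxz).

□ψ → □□ψ

A defining formula is □ψ → □□ψ (the 4 axiom).
Suppose □ψ→□□ψ is valid. Take Rxy, Ryz and set V(ψ)={w : Rxw}. Then □ψ at x, so □□ψ at x, so □ψ at y, so ψ at z, i.e. Rxz.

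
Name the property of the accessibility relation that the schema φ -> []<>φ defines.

This schema is the B axiom.
It corresponds to symmetry: forall x forall y (Rxy -> Ryx).

symmetry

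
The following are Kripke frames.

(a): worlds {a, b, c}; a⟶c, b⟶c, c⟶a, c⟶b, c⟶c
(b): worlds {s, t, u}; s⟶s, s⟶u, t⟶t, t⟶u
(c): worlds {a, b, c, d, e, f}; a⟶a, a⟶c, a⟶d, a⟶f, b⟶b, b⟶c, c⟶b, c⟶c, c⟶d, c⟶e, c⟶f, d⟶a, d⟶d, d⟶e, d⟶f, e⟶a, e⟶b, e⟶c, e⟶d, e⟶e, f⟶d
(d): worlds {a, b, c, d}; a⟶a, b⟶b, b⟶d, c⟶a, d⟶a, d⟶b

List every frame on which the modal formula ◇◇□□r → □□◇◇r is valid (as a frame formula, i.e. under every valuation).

(a), (c), (d)

The schema corresponds to a generalized confluence (Geach) condition: ∀x ∀y ∀z ((xR²y ∧ xR²z) → ∃w (yR²w ∧ zR²w)).
(a): holds.
(b): fails — sR²s, sR²u but no w with sR²w and uR²w.
(c): holds.
(d): holds.
Valid on: (a), (c), (d).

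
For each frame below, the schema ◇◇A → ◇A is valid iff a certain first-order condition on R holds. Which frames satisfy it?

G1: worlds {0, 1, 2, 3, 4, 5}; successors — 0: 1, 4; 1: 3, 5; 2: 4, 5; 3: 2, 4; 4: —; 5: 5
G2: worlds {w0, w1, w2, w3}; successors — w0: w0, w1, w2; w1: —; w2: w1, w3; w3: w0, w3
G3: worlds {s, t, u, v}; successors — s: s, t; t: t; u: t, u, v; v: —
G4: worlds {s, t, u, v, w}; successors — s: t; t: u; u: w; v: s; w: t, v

G3

The schema corresponds to transitivity: ∀x ∀y ∀z (Rxy ∧ Ryz → Rxz).
G1: fails — R32 and R25 but not R35.
G2: fails — Rw3w0 and Rw0w1 but not Rw3w1.
G3: condition met.
G4: fails — Rwt and Rtu but not Rwu.
Valid on: G3.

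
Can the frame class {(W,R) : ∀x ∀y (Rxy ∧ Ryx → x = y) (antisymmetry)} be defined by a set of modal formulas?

Any modally definable frame class is closed under surjective bounded morphisms.
The 8-cycle (worlds w0,w1,w2,w3,w4,w5,w6,w7 with w0→w1→w2→w3→w4→w5→w6→w7→w0) is antisymmetric. Sending even-indexed worlds to s and odd-indexed worlds to t is a surjective bounded morphism onto the two-world frame with s↔t, which is not antisymmetric.
Hence antisymmetry is not modally definable.

Not modally definable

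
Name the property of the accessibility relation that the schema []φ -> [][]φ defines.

This is the 4 axiom.
Its frame correspondent is transitivity — forall x forall y forall z (Rxy & Ryz -> Rxz).

transitivity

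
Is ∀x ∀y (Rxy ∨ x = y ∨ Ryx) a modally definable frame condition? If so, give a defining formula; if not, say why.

If a class were modally definable it would be closed under disjoint unions (Goldblatt–Thomason).
Take 3 disjoint single-world reflexive frames: each is trivially connected, but their disjoint union has 3 worlds with no edge between distinct components, so it is not connected.
Hence connectedness of R is not modally definable.

No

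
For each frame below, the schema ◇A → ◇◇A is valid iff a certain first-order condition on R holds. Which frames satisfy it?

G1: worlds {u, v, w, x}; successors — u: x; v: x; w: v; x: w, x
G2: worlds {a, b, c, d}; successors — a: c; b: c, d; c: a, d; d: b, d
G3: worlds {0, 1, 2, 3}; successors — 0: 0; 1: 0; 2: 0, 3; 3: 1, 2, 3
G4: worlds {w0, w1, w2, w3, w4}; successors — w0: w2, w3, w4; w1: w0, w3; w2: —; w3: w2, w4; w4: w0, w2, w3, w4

The schema corresponds to a generalized confluence (Geach) condition: ∀x ∀y (xRy → ∃w (y = w ∧ xR²w)).
G1: fails — wRv but no t with v=t and wR²t.
G2: fails — aRc but no w with c=w and aR²w.
G3: satisfies the condition.
G4: fails — w1Rw0 but no w with w0=w and w1R²w.

G3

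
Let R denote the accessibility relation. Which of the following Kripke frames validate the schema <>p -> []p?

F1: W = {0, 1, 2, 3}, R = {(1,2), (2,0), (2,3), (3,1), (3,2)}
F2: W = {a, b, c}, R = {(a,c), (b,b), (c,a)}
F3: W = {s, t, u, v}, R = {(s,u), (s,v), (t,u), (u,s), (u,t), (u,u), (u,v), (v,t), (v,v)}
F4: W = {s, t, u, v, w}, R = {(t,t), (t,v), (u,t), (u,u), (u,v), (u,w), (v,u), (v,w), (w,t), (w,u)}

F2

This is the axiom for partial functionality; its first-order frame correspondent is forall x forall y forall z (Rxy & Rxz -> y = z).
F1: fails — 2 sees both 0 and 3.
F2: condition met.
F3: fails — s sees both u and v.
F4: fails — t sees both t and v.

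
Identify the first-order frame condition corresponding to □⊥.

This schema is the Ver axiom.
It corresponds to emptiness of R: ∀x ∀y ¬Rxy.

emptiness of R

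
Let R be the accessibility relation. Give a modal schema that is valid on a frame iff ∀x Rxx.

□p → p

This is reflexivity; the standard corresponding axiom is T: □p → p.
Suppose □p→p is valid. At any x set V(p)={w : Rxw}. Then □p holds at x, so p holds at x, i.e. Rxx.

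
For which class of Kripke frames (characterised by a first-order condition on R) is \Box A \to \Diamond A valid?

Suppose □A→◇A is valid. At any x set V(A)=W. Then □A at x, so ◇A at x, so x has a successor.
The converse is a direct semantic check.
So the correspondent is seriality.

seriality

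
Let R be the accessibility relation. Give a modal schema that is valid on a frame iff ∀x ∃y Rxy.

This is seriality; the standard corresponding axiom is D: □q → ◇q.
Suppose □q→◇q is valid. At any x set V(q)=W. Then □q at x, so ◇q at x, so x has a successor.

□q → ◇q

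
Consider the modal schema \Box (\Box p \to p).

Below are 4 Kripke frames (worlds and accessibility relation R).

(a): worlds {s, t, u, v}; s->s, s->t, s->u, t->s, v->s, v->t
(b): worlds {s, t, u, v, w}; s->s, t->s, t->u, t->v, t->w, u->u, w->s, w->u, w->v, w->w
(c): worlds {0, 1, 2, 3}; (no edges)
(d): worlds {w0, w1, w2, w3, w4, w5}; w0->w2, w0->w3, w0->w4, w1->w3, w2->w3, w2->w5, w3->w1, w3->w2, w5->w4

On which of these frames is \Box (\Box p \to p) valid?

(c)

Frame correspondent (Sahlqvist): \forall x \forall y (Rxy \to Ryy) — i.e. shift-reflexivity.
(a): fails — Rvt but not Rtt.
(b): fails — Rtv but not Rvv.
(c): holds.
(d): fails — Rw0w4 but not Rw4w4.
Valid on: (c).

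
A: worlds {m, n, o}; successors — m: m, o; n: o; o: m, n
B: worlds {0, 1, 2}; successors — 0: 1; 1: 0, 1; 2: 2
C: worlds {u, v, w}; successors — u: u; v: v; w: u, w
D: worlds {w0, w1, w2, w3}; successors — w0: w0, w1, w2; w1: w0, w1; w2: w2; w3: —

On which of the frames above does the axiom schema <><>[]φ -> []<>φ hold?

B, C

The schema corresponds to a generalized confluence (Geach) condition: forall x forall y forall z ((x R^2 y & xRz) -> exists w (yRw & zRw)).
A: fails — mR²n, mRo but no w with nRw and oRw.
B: condition met.
C: condition met.
D: fails — w0R²w1, w0Rw2 but no w with w1Rw and w2Rw.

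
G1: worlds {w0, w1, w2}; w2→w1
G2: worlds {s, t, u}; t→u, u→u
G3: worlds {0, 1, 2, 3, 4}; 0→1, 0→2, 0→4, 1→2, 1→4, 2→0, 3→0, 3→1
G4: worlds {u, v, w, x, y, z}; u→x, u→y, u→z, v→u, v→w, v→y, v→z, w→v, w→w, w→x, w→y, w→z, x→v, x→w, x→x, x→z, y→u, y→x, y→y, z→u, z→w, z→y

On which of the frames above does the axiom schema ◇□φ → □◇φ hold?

G2, G4

Frame correspondent (Sahlqvist): ∀x ∀y ∀z (Rxy ∧ Rxz → ∃w (Ryw ∧ Rzw)) — i.e. convergence.
G1: fails — Rw2w1 and Rw2w1 but w1 and w1 have no common successor.
G2: ✓.
G3: fails — R02 and R01 but 2 and 1 have no common successor.
G4: ✓.
Valid on: G2, G4.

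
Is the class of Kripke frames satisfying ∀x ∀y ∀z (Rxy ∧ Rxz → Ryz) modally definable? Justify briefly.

Definable; ◇q → □◇q defines it

This is a Sahlqvist condition; the 5 axiom ◇q → □◇q defines it.
Suppose ◇q→□◇q is valid. Take Rxy, Rxz and set V(q)={y}. Then ◇q at x, so □◇q at x, so ◇q at z, so some w with Rzw has q; w=y, i.e. Rzy. By symmetry of the argument, Ryz.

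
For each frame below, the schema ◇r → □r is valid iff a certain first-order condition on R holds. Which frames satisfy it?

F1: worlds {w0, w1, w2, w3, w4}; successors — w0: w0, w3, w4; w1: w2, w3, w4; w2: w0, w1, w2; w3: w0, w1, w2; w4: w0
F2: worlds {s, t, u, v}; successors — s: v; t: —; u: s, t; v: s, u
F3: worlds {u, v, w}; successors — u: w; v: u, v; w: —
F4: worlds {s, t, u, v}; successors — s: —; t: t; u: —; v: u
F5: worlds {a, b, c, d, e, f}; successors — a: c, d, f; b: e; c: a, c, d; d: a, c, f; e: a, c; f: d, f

The schema corresponds to partial functionality: ∀x ∀y ∀z (Rxy ∧ Rxz → y = z).
F1: fails — w0 sees both w0 and w3.
F2: fails — u sees both s and t.
F3: fails — v sees both u and v.
F4: condition met.
F5: fails — a sees both c and d.
Valid on: F4.

F4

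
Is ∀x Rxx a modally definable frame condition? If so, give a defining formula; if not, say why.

Yes — defined by □p → p

This is a Sahlqvist condition; the T axiom □p → p defines it.
Suppose □p→p is valid. At any x set V(p)={w : Rxw}. Then □p holds at x, so p holds at x, i.e. Rxx.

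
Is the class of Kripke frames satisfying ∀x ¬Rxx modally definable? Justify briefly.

No

If a class were modally definable it would be closed under surjective bounded morphisms (Goldblatt–Thomason).
The 4-cycle (worlds s,t,u,v with s→t→u→v→s) is irreflexive, and the map sending every world to a single reflexive point • is a surjective bounded morphism (forth: every edge maps to (•,•); back: every world has a successor). So any modal formula valid on the 4-cycle is also valid on the reflexive point, which is not irreflexive.
Hence irreflexivity is not modally definable.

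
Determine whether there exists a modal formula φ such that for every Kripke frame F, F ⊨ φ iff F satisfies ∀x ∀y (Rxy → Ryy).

Yes: it is shift-reflexivity, defined by the T□ schema □(□r → r).

Yes — defined by □(□r → r)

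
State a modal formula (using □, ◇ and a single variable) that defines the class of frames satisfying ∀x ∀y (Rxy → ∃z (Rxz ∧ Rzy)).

A defining formula is □□r → □r (the C4 axiom).
Suppose □□r→□r is valid. Take Rxy and set V(r)={w : xR²w}. Then □□r at x, so □r at x, so r at y, i.e. ∃z(Rxz∧Rzy).

□□r → □r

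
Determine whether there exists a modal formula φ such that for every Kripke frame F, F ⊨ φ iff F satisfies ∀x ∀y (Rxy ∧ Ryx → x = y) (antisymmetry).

No — not modally definable

Modal frame validity is preserved under surjective bounded morphisms.
The 4-cycle (worlds 0,1,2,3 with 0→1→2→3→0) is antisymmetric. Sending even-indexed worlds to • and odd-indexed worlds to ∘ is a surjective bounded morphism onto the two-world frame with •↔∘, which is not antisymmetric.
So no modal formula (or set of formulas) defines exactly the antisymmetric frames.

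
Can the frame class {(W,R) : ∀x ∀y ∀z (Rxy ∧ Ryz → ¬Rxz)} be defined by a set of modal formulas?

Not modally definable

If a class were modally definable it would be closed under surjective bounded morphisms (Goldblatt–Thomason).
The 7-cycle (worlds s,t,u,v,w,x,y with s→t→u→v→w→x→y→s) is intransitive. Mapping every world to a single reflexive point • is a surjective bounded morphism; the reflexive point is not intransitive (R••∧R•• but R••).
So the class is not modally definable.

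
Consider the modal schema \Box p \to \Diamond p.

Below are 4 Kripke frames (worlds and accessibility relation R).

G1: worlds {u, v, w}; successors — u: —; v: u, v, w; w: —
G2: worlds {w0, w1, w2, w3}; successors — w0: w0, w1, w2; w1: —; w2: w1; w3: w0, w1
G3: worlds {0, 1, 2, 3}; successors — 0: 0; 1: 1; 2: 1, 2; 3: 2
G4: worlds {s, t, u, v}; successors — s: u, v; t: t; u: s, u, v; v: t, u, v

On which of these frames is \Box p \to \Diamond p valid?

The schema corresponds to seriality: \forall x \exists y Rxy.
G1: fails — world u has no successor.
G2: fails — world w1 has no successor.
G3: condition met.
G4: condition met.

G3, G4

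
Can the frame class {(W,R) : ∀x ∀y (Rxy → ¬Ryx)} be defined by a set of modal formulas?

Modal frame validity is preserved under surjective bounded morphisms.
The 4-cycle (worlds 0,1,2,3 with 0→1→2→3→0) is asymmetric. Mapping every world to a single reflexive point • is a surjective bounded morphism, and the reflexive point is not asymmetric (R•• but asymmetry requires ¬R••).
Hence asymmetry is not modally definable.

No — not modally definable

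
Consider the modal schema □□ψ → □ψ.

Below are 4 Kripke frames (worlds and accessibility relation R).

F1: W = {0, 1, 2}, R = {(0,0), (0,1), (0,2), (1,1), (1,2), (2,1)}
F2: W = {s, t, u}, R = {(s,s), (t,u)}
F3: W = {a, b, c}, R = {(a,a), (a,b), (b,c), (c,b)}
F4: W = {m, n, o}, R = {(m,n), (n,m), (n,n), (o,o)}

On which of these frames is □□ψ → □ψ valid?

F1, F4

This is the axiom for density; its first-order frame correspondent is ∀x ∀y (Rxy → ∃z (Rxz ∧ Rzy)).
F1: ✓.
F2: fails — Rtu but no z with Rtz and Rzu.
F3: fails — Rbc but no z with Rbz and Rzc.
F4: ✓.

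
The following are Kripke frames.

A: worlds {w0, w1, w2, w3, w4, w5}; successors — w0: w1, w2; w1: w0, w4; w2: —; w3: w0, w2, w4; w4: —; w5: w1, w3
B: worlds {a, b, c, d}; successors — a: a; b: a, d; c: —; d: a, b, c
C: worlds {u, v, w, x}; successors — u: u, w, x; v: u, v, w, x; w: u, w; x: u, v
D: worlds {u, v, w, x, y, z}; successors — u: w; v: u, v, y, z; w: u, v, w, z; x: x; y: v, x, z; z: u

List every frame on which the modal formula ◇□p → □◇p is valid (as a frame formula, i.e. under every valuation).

Frame correspondent (Sahlqvist): ∀x ∀y ∀z (Rxy ∧ Rxz → ∃w (Ryw ∧ Rzw)) — i.e. convergence.
A: fails — Rw0w1 and Rw0w2 but w1 and w2 have no common successor.
B: fails — Rdc and Rdc but c and c have no common successor.
C: holds.
D: fails — Rvv and Rvu but v and u have no common successor.
Valid on: C.

C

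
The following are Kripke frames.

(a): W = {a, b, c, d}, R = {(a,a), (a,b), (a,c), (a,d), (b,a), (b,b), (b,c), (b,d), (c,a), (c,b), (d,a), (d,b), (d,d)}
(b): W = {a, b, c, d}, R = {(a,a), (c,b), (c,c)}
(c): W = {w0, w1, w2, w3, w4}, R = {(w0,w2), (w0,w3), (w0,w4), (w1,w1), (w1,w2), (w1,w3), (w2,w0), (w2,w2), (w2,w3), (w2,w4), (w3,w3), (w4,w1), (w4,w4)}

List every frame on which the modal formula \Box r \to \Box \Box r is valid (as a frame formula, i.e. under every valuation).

The schema corresponds to transitivity: \forall x \forall y \forall z (Rxy \wedge Ryz \to Rxz).
(a): fails — Rcb and Rbc but not Rcc.
(b): satisfies the condition.
(c): fails — Rw1w2 and Rw2w4 but not Rw1w4.
Valid on: (b).

(b)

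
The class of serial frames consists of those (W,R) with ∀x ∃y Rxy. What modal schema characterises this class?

□p → ◇p

This is seriality; the standard corresponding axiom is D: □p → ◇p.
Suppose □p→◇p is valid. At any x set V(p)=W. Then □p at x, so ◇p at x, so x has a successor.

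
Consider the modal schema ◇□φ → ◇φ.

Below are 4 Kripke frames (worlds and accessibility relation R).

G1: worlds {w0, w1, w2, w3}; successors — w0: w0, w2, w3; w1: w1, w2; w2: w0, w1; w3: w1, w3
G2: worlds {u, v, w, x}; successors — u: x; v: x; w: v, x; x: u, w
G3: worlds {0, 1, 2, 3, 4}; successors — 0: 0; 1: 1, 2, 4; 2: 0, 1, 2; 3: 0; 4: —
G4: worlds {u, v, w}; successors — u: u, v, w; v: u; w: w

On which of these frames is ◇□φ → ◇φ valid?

G1, G4

This is the axiom for a generalized confluence (Geach) condition; its first-order frame correspondent is ∀x ∀y (xRy → ∃w (yRw ∧ xRw)).
G1: holds.
G2: fails — uRx but no t with xRt and uRt.
G3: fails — 1R4 but no w with 4Rw and 1Rw.
G4: holds.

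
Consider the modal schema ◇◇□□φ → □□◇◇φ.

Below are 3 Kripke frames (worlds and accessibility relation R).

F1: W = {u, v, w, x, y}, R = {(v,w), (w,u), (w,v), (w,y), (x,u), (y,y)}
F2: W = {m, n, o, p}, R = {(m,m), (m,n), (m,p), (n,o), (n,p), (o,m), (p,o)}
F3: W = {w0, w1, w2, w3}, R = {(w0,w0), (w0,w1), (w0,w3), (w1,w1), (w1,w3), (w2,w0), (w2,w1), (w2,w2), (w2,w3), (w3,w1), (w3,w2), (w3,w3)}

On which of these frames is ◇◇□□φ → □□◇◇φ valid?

Frame correspondent (Sahlqvist): ∀x ∀y ∀z ((xR²y ∧ xR²z) → ∃w (yR²w ∧ zR²w)) — i.e. a generalized confluence (Geach) condition.
F1: fails — vR²u, vR²u but no t with uR²t and uR²t.
F2: holds.
F3: holds.
Valid on: F2, F3.

F2, F3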